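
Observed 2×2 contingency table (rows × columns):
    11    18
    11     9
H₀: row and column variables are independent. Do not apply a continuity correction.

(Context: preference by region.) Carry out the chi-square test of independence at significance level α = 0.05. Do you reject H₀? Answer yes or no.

Row totals [29, 20], col totals [22, 27], n=49
χ² = (11−13.02)²/13.02 + (18−15.98)²/15.98 + (11−8.98)²/8.98 + (9−11.02)²/11.02 = 1.3940
df = 1
p-value (upper-tail) = 0.23774
At α=0.05: p ≥ α → fail to reject H₀

reject H₀: no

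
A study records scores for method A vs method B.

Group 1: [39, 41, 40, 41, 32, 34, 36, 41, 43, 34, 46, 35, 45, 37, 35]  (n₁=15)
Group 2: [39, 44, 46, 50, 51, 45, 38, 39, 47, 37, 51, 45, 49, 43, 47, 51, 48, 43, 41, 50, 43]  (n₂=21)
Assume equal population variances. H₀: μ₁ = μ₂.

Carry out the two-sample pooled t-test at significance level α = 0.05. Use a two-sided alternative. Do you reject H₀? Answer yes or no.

reject H₀: yes

x̄₁=38.600, s₁=4.273, n₁=15
x̄₂=45.095, s₂=4.504, n₂=21
s_p² = [14·4.273² + 20·4.504²]/34 = 19.4532
SE = √(s_p²·(1/15+1/21)) = 1.4910
t = (38.600−45.095)/1.4910 = -4.3562
df = 34
p-value (two-sided) = 0.00012
At α=0.05: p < α → reject H₀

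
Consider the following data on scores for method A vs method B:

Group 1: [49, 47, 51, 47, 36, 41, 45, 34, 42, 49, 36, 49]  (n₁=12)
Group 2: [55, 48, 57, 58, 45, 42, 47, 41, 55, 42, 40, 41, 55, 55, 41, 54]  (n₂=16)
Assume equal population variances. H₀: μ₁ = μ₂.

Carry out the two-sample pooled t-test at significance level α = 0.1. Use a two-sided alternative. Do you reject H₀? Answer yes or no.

reject H₀: yes

x̄₁=43.833, s₁=5.906, n₁=12
x̄₂=48.500, s₂=6.841, n₂=16
s_p² = [11·5.906² + 15·6.841²]/26 = 41.7564
SE = √(s_p²·(1/12+1/16)) = 2.4677
t = (43.833−48.500)/2.4677 = -1.8911
df = 26
p-value (two-sided) = 0.06980
At α=0.1: p < α → reject H₀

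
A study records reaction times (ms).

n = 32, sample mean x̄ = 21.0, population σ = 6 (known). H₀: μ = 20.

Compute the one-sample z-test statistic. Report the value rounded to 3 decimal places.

test statistic = 0.943

SE = σ/√n = 6/√32 = 1.0607
z = (x̄−μ₀)/SE = (21.0−20)/1.0607 = 0.9428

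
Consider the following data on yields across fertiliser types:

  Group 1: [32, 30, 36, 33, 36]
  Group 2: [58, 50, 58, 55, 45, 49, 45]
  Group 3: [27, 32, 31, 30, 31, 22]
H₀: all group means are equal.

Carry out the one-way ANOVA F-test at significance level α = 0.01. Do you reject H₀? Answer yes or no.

Group means [33.40, 51.43, 28.83], grand mean 38.889
SSB = Σnᵢ(x̄ᵢ−x̄)² = 1858.030; SSW = ΣΣ(x−x̄ᵢ)² = 287.748
MSB = 1858.030/2 = 929.0151; MSW = 287.748/15 = 19.1832
F = MSB/MSW = 48.4286
df = (2, 15)
p-value (upper-tail) = 0.00000
At α=0.01: p < α → reject H₀

reject H₀: yes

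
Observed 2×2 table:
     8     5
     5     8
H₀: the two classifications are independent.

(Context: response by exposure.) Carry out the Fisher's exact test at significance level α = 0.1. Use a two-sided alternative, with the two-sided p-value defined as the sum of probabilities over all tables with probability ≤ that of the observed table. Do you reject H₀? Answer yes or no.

Margins: r₁=13, r₂=13, c₁=13, c₂=13, n=26
p_obs = C(13,8)·C(13,5)/C(26,13); sum pmf over tables with pmf ≤ p_obs
p-value (two-sided) = 0.43375
At α=0.1: p ≥ α → fail to reject H₀

reject H₀: no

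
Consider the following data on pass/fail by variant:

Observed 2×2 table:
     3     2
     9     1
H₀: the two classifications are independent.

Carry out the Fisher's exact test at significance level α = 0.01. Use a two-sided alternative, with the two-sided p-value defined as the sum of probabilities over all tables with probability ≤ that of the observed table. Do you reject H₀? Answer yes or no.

reject H₀: no

Margins: r₁=5, r₂=10, c₁=12, c₂=3, n=15
p_obs = C(5,3)·C(10,9)/C(15,12); sum pmf over tables with pmf ≤ p_obs
p-value (two-sided) = 0.24176
At α=0.01: p ≥ α → fail to reject H₀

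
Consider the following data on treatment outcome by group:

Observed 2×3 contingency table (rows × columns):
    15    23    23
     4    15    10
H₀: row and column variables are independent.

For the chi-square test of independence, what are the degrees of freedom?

df = (r−1)(c−1) = (2−1)·(3−1) = 2

degrees of freedom = 2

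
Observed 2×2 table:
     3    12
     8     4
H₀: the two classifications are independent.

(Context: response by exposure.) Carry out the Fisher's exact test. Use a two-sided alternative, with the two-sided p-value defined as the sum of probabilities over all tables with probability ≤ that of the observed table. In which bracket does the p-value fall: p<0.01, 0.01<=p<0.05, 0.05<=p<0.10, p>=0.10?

p-value bracket: 0.01<=p<0.05

Margins: r₁=15, r₂=12, c₁=11, c₂=16, n=27
p_obs = C(15,3)·C(12,8)/C(27,11); sum pmf over tables with pmf ≤ p_obs
p-value (two-sided) = 0.02199
→ bracket: 0.01<=p<0.05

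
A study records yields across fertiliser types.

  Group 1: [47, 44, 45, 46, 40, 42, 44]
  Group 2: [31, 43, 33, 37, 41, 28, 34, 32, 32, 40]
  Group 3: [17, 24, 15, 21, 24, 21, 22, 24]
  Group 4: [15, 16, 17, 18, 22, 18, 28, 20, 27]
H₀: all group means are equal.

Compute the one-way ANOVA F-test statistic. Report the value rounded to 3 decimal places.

test statistic = 62.397

Group means [44.00, 35.10, 21.00, 20.11], grand mean 29.647
SSB = Σnᵢ(x̄ᵢ−x̄)² = 3155.976; SSW = ΣΣ(x−x̄ᵢ)² = 505.789
MSB = 3155.976/3 = 1051.9919; MSW = 505.789/30 = 16.8596
F = MSB/MSW = 62.3971
df = (3, 30)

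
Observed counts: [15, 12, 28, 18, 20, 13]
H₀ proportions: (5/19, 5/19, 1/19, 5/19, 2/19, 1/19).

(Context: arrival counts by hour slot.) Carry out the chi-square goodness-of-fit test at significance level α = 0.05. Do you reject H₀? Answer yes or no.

n = 106; E_i = n·p_i = [27.89, 27.89, 5.58, 27.89, 11.16, 5.58]
χ² = (15−27.89)²/27.89 + (12−27.89)²/27.89 + (28−5.58)²/5.58 + (18−27.89)²/27.89 + (20−11.16)²/11.16 + (13−5.58)²/5.58 = 125.5132
df = 5
p-value (upper-tail) = 0.00000
At α=0.05: p < α → reject H₀

reject H₀: yes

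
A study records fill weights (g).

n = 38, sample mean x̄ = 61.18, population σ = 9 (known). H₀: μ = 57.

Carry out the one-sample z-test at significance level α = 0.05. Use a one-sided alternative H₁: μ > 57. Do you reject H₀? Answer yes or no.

reject H₀: yes

SE = σ/√n = 9/√38 = 1.4600
z = (x̄−μ₀)/SE = (61.18−57)/1.4600 = 2.8630
p-value (one-sided, H₁ greater) = 0.00210
At α=0.05: p < α → reject H₀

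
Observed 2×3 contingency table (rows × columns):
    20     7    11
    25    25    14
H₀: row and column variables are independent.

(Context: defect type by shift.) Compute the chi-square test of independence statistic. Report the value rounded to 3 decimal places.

test statistic = 4.720

Row totals [38, 64], col totals [45, 32, 25], n=102
χ² = (20−16.76)²/16.76 + (7−11.92)²/11.92 + (11−9.31)²/9.31 + (25−28.24)²/28.24 + (25−20.08)²/20.08 + (14−15.69)²/15.69 = 4.7198
df = 2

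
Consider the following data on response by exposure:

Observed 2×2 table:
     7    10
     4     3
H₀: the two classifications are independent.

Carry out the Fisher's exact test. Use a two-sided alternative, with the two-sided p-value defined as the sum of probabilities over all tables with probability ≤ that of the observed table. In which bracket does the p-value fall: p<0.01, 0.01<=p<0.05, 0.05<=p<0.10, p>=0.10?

p-value bracket: p>=0.10

Margins: r₁=17, r₂=7, c₁=11, c₂=13, n=24
p_obs = C(17,7)·C(7,4)/C(24,11); sum pmf over tables with pmf ≤ p_obs
p-value (two-sided) = 0.65913
→ bracket: p>=0.10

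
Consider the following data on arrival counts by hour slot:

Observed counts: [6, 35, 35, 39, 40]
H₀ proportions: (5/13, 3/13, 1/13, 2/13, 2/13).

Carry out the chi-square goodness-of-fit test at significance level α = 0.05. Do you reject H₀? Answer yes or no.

reject H₀: yes

n = 155; E_i = n·p_i = [59.62, 35.77, 11.92, 23.85, 23.85]
χ² = (6−59.62)²/59.62 + (35−35.77)²/35.77 + (35−11.92)²/11.92 + (39−23.85)²/23.85 + (40−23.85)²/23.85 = 113.4738
df = 4
p-value (upper-tail) = 0.00000
At α=0.05: p < α → reject H₀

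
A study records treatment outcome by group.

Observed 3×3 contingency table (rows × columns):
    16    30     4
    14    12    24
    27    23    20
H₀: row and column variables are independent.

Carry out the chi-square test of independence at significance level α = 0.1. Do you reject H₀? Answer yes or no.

Row totals [50, 50, 70], col totals [57, 65, 48], n=170
χ² = (16−16.76)²/16.76 + (30−19.12)²/19.12 + (4−14.12)²/14.12 + (14−16.76)²/16.76 + (12−19.12)²/19.12 + (24−14.12)²/14.12 + (27−23.47)²/23.47 + (23−26.76)²/26.76 + (20−19.76)²/19.76 = 24.5670
df = 4
p-value (upper-tail) = 0.00006
At α=0.1: p < α → reject H₀

reject H₀: yes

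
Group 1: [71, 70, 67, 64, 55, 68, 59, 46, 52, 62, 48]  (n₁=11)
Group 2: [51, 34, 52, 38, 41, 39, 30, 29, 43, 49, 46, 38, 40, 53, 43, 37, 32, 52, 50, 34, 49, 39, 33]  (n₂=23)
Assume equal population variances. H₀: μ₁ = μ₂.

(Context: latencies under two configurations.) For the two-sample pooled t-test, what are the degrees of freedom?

degrees of freedom = 32

df = n₁ + n₂ − 2 = 11 + 23 − 2 = 32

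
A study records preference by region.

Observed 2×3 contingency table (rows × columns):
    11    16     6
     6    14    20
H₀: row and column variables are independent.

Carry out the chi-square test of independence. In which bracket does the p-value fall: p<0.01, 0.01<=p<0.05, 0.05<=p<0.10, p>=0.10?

Row totals [33, 40], col totals [17, 30, 26], n=73
χ² = (11−7.68)²/7.68 + (16−13.56)²/13.56 + (6−11.75)²/11.75 + (6−9.32)²/9.32 + (14−16.44)²/16.44 + (20−14.25)²/14.25 = 8.5498
df = 2
p-value (upper-tail) = 0.01391
→ bracket: 0.01<=p<0.05

p-value bracket: 0.01<=p<0.05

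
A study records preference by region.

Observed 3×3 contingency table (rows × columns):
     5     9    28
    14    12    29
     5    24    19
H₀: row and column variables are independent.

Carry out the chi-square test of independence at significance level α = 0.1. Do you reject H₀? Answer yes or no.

reject H₀: yes

Row totals [42, 55, 48], col totals [24, 45, 76], n=145
χ² = (5−6.95)²/6.95 + (9−13.03)²/13.03 + (28−22.01)²/22.01 + (14−9.10)²/9.10 + (12−17.07)²/17.07 + (29−28.83)²/28.83 + (5−7.94)²/7.94 + (24−14.90)²/14.90 + (19−25.16)²/25.16 = 15.7270
df = 4
p-value (upper-tail) = 0.00341
At α=0.1: p < α → reject H₀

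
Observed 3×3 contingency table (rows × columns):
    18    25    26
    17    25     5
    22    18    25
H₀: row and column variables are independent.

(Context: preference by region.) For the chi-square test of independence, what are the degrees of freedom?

degrees of freedom = 4

df = (r−1)(c−1) = (3−1)·(3−1) = 4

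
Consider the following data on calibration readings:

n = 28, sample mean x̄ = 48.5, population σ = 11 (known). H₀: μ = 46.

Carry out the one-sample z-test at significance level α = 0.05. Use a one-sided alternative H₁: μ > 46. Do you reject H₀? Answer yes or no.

reject H₀: no

SE = σ/√n = 11/√28 = 2.0788
z = (x̄−μ₀)/SE = (48.5−46)/2.0788 = 1.2026
p-value (one-sided, H₁ greater) = 0.11456
At α=0.05: p ≥ α → fail to reject H₀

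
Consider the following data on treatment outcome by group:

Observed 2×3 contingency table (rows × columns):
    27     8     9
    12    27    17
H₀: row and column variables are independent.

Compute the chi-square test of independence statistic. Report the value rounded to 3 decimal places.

test statistic = 17.355

Row totals [44, 56], col totals [39, 35, 26], n=100
χ² = (27−17.16)²/17.16 + (8−15.40)²/15.40 + (9−11.44)²/11.44 + (12−21.84)²/21.84 + (27−19.60)²/19.60 + (17−14.56)²/14.56 = 17.3550
df = 2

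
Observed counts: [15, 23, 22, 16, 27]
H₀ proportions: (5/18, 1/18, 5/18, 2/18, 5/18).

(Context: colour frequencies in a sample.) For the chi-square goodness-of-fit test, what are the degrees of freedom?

df = k − 1 = 5 − 1 = 4

degrees of freedom = 4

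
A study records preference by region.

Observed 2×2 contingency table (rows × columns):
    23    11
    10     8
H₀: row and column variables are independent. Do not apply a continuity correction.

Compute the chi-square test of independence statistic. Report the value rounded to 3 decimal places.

test statistic = 0.742

Row totals [34, 18], col totals [33, 19], n=52
χ² = (23−21.58)²/21.58 + (11−12.42)²/12.42 + (10−11.42)²/11.42 + (8−6.58)²/6.58 = 0.7421
df = 1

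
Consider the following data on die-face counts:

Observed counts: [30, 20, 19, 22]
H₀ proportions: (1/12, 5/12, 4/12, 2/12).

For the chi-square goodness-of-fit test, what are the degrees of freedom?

degrees of freedom = 3

df = k − 1 = 4 − 1 = 3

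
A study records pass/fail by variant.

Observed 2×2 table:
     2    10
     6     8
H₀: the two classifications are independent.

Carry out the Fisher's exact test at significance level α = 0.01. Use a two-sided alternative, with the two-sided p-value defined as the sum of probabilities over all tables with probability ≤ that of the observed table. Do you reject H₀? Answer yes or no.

Margins: r₁=12, r₂=14, c₁=8, c₂=18, n=26
p_obs = C(12,2)·C(14,6)/C(26,8); sum pmf over tables with pmf ≤ p_obs
p-value (two-sided) = 0.21638
At α=0.01: p ≥ α → fail to reject H₀

reject H₀: no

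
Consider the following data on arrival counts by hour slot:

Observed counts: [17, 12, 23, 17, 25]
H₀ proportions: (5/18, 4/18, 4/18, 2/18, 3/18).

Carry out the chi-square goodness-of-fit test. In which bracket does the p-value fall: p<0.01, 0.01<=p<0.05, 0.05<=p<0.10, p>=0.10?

p-value bracket: p<0.01

n = 94; E_i = n·p_i = [26.11, 20.89, 20.89, 10.44, 15.67]
χ² = (17−26.11)²/26.11 + (12−20.89)²/20.89 + (23−20.89)²/20.89 + (17−10.44)²/10.44 + (25−15.67)²/15.67 = 16.8500
df = 4
p-value (upper-tail) = 0.00207
→ bracket: p<0.01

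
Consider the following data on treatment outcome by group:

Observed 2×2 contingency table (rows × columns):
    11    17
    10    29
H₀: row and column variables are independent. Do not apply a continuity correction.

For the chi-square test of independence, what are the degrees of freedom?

degrees of freedom = 1

df = (r−1)(c−1) = (2−1)·(2−1) = 1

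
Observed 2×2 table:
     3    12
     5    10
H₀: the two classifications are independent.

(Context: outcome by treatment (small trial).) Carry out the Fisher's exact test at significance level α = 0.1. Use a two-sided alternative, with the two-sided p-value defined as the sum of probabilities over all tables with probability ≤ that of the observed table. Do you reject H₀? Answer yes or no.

Margins: r₁=15, r₂=15, c₁=8, c₂=22, n=30
p_obs = C(15,3)·C(15,5)/C(30,8); sum pmf over tables with pmf ≤ p_obs
p-value (two-sided) = 0.68166
At α=0.1: p ≥ α → fail to reject H₀

reject H₀: no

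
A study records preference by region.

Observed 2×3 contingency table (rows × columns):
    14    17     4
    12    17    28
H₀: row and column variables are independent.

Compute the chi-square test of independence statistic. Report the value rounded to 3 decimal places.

Row totals [35, 57], col totals [26, 34, 32], n=92
χ² = (14−9.89)²/9.89 + (17−12.93)²/12.93 + (4−12.17)²/12.17 + (12−16.11)²/16.11 + (17−21.07)²/21.07 + (28−19.83)²/19.83 = 13.6750
df = 2

test statistic = 13.675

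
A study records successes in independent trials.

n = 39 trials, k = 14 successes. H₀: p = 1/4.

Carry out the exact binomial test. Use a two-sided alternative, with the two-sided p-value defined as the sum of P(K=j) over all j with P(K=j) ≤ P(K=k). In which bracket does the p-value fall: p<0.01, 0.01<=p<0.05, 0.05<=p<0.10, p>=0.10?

Exact binomial: n=39, k=14, p₀=1/4=0.2500
P(X=j) = C(n,j)·p₀^j·(1−p₀)^(n−j); p = Σ P(X=j) over j with P(X=j) ≤ P(X=14)
p-value (two-sided) = 0.13737
→ bracket: p>=0.10

p-value bracket: p>=0.10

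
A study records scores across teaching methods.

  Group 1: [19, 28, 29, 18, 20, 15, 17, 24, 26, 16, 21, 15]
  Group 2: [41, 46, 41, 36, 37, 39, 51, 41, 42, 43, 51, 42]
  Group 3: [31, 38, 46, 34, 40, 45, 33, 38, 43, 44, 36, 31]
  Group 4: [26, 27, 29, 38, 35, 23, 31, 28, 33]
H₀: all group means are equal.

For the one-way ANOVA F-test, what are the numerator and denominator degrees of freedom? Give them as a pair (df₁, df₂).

degrees of freedom = [3, 41]

k = 4 groups, N = 45 total
df = (k−1, N−k) = (4−1, 45−4) = (3, 41)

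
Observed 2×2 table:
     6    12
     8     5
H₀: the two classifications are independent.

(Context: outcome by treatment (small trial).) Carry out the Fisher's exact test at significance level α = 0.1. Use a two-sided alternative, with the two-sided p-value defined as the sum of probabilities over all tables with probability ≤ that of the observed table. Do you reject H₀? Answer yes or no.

reject H₀: no

Margins: r₁=18, r₂=13, c₁=14, c₂=17, n=31
p_obs = C(18,6)·C(13,8)/C(31,14); sum pmf over tables with pmf ≤ p_obs
p-value (two-sided) = 0.15696
At α=0.1: p ≥ α → fail to reject H₀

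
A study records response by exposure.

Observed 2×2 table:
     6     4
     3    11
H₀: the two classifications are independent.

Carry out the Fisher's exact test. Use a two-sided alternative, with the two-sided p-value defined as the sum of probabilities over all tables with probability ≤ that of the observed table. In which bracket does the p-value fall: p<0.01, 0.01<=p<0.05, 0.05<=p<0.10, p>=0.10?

Margins: r₁=10, r₂=14, c₁=9, c₂=15, n=24
p_obs = C(10,6)·C(14,3)/C(24,9); sum pmf over tables with pmf ≤ p_obs
p-value (two-sided) = 0.09180
→ bracket: 0.05<=p<0.10

p-value bracket: 0.05<=p<0.10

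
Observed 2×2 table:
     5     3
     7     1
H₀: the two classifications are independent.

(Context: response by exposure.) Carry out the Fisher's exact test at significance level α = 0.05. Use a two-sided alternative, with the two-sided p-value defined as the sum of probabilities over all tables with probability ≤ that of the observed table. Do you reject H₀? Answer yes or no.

reject H₀: no

Margins: r₁=8, r₂=8, c₁=12, c₂=4, n=16
p_obs = C(8,5)·C(8,7)/C(16,12); sum pmf over tables with pmf ≤ p_obs
p-value (two-sided) = 0.56923
At α=0.05: p ≥ α → fail to reject H₀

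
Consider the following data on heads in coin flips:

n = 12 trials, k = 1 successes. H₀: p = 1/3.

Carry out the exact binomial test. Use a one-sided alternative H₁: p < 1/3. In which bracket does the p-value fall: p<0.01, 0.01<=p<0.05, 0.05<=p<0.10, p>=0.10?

Exact binomial: n=12, k=1, p₀=1/3=0.3333
P(X≤1) from Σ C(n,i)·p₀^i·(1−p₀)^(n−i)
p-value (one-sided, H₁ less) = 0.05395
→ bracket: 0.05<=p<0.10

p-value bracket: 0.05<=p<0.10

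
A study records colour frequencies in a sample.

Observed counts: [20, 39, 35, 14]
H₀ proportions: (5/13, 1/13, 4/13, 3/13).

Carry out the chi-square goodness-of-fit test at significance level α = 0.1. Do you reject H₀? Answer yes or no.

reject H₀: yes

n = 108; E_i = n·p_i = [41.54, 8.31, 33.23, 24.92]
χ² = (20−41.54)²/41.54 + (39−8.31)²/8.31 + (35−33.23)²/33.23 + (14−24.92)²/24.92 = 129.4406
df = 3
p-value (upper-tail) = 0.00000
At α=0.1: p < α → reject H₀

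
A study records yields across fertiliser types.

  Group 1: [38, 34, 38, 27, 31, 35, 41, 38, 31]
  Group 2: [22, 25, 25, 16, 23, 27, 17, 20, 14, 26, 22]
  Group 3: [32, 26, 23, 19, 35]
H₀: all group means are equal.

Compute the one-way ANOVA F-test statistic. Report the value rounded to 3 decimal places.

test statistic = 18.488

Group means [34.78, 21.55, 27.00], grand mean 27.400
SSB = Σnᵢ(x̄ᵢ−x̄)² = 867.717; SSW = ΣΣ(x−x̄ᵢ)² = 516.283
MSB = 867.717/2 = 433.8586; MSW = 516.283/22 = 23.4674
F = MSB/MSW = 18.4877
df = (2, 22)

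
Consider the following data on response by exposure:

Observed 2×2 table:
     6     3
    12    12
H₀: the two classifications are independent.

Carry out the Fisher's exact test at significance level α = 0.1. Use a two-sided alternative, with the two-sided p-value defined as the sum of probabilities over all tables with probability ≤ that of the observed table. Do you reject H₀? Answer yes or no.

reject H₀: no

Margins: r₁=9, r₂=24, c₁=18, c₂=15, n=33
p_obs = C(9,6)·C(24,12)/C(33,18); sum pmf over tables with pmf ≤ p_obs
p-value (two-sided) = 0.45849
At α=0.1: p ≥ α → fail to reject H₀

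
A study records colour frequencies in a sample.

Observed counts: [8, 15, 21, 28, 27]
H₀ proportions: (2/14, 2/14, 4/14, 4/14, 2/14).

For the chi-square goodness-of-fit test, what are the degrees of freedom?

degrees of freedom = 4

df = k − 1 = 5 − 1 = 4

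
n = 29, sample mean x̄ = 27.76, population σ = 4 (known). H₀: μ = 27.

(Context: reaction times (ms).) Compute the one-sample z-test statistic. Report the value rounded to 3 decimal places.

test statistic = 1.023

SE = σ/√n = 4/√29 = 0.7428
z = (x̄−μ₀)/SE = (27.76−27)/0.7428 = 1.0232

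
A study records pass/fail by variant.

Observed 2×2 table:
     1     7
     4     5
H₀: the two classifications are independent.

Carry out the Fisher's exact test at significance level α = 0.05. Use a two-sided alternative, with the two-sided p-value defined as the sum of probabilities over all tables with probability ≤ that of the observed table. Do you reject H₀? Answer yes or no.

Margins: r₁=8, r₂=9, c₁=5, c₂=12, n=17
p_obs = C(8,1)·C(9,4)/C(17,5); sum pmf over tables with pmf ≤ p_obs
p-value (two-sided) = 0.29412
At α=0.05: p ≥ α → fail to reject H₀

reject H₀: no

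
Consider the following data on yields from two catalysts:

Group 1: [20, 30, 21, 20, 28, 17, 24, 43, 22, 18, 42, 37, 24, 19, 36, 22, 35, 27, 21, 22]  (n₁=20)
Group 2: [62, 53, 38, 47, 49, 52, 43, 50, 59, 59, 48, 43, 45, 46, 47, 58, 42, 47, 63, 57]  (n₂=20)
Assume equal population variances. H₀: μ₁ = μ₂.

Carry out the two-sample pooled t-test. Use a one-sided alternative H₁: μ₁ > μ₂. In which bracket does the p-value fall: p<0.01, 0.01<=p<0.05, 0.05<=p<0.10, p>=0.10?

p-value bracket: p>=0.10

x̄₁=26.400, s₁=8.068, n₁=20
x̄₂=50.400, s₂=7.170, n₂=20
s_p² = [19·8.068² + 19·7.170²]/38 = 58.2526
SE = √(s_p²·(1/20+1/20)) = 2.4136
t = (26.400−50.400)/2.4136 = -9.9438
df = 38
p-value (one-sided, H₁ greater) = 1.00000
→ bracket: p>=0.10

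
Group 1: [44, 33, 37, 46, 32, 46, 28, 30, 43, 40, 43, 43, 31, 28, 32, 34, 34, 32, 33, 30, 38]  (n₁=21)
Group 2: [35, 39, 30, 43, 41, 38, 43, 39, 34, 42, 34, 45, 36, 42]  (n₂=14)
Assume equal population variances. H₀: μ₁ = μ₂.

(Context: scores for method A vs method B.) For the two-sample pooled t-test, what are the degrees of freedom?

degrees of freedom = 33

df = n₁ + n₂ − 2 = 21 + 14 − 2 = 33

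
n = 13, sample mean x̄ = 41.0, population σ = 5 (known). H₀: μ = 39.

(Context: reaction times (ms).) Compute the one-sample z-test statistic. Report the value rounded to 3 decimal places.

SE = σ/√n = 5/√13 = 1.3868
z = (x̄−μ₀)/SE = (41.0−39)/1.3868 = 1.4422

test statistic = 1.442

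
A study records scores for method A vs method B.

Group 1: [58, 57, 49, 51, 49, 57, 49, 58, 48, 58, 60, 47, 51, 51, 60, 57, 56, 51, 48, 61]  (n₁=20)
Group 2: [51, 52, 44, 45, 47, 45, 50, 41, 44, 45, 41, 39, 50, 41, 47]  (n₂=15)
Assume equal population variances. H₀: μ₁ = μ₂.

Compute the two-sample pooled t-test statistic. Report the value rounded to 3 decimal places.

x̄₁=53.800, s₁=4.764, n₁=20
x̄₂=45.467, s₂=4.015, n₂=15
s_p² = [19·4.764² + 14·4.015²]/33 = 19.9071
SE = √(s_p²·(1/20+1/15)) = 1.5240
t = (53.800−45.467)/1.5240 = 5.4682
df = 33

test statistic = 5.468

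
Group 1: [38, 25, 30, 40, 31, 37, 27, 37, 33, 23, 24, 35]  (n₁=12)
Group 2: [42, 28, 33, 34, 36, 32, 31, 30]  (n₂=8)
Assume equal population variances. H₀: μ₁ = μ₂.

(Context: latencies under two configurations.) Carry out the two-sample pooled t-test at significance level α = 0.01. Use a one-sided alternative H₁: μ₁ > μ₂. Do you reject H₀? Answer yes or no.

x̄₁=31.667, s₁=5.898, n₁=12
x̄₂=33.250, s₂=4.301, n₂=8
s_p² = [11·5.898² + 7·4.301²]/18 = 28.4537
SE = √(s_p²·(1/12+1/8)) = 2.4347
t = (31.667−33.250)/2.4347 = -0.6503
df = 18
p-value (one-sided, H₁ greater) = 0.73815
At α=0.01: p ≥ α → fail to reject H₀

reject H₀: no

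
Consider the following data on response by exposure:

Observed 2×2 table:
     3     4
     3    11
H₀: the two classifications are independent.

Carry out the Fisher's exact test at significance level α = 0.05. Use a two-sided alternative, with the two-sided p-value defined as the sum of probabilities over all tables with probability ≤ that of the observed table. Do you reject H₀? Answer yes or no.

reject H₀: no

Margins: r₁=7, r₂=14, c₁=6, c₂=15, n=21
p_obs = C(7,3)·C(14,3)/C(21,6); sum pmf over tables with pmf ≤ p_obs
p-value (two-sided) = 0.35436
At α=0.05: p ≥ α → fail to reject H₀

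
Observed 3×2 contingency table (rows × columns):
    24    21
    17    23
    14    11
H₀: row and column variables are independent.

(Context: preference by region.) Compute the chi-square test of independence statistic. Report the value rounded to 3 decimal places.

test statistic = 1.460

Row totals [45, 40, 25], col totals [55, 55], n=110
χ² = (24−22.50)²/22.50 + (21−22.50)²/22.50 + (17−20.00)²/20.00 + (23−20.00)²/20.00 + (14−12.50)²/12.50 + (11−12.50)²/12.50 = 1.4600
df = 2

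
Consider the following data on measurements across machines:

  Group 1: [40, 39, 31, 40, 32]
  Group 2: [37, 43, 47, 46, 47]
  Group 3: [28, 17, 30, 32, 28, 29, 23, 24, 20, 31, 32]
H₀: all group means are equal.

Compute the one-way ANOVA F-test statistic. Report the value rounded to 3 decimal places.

Group means [36.40, 44.00, 26.73], grand mean 33.143
SSB = Σnᵢ(x̄ᵢ−x̄)² = 1095.190; SSW = ΣΣ(x−x̄ᵢ)² = 407.382
MSB = 1095.190/2 = 547.5948; MSW = 407.382/18 = 22.6323
F = MSB/MSW = 24.1953
df = (2, 18)

test statistic = 24.195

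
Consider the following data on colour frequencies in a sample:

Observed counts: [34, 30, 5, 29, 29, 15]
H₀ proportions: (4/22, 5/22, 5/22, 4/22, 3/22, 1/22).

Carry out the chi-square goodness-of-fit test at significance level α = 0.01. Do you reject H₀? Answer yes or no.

n = 142; E_i = n·p_i = [25.82, 32.27, 32.27, 25.82, 19.36, 6.45]
χ² = (34−25.82)²/25.82 + (30−32.27)²/32.27 + (5−32.27)²/32.27 + (29−25.82)²/25.82 + (29−19.36)²/19.36 + (15−6.45)²/6.45 = 42.3016
df = 5
p-value (upper-tail) = 0.00000
At α=0.01: p < α → reject H₀

reject H₀: yes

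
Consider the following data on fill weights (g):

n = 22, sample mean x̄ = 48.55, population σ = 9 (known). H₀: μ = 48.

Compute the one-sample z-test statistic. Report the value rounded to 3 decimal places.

SE = σ/√n = 9/√22 = 1.9188
z = (x̄−μ₀)/SE = (48.55−48)/1.9188 = 0.2866

test statistic = 0.287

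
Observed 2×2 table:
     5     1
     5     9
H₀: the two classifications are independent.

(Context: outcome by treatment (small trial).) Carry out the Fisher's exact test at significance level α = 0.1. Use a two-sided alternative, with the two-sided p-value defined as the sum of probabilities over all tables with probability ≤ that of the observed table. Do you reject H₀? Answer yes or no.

Margins: r₁=6, r₂=14, c₁=10, c₂=10, n=20
p_obs = C(6,5)·C(14,5)/C(20,10); sum pmf over tables with pmf ≤ p_obs
p-value (two-sided) = 0.14087
At α=0.1: p ≥ α → fail to reject H₀

reject H₀: no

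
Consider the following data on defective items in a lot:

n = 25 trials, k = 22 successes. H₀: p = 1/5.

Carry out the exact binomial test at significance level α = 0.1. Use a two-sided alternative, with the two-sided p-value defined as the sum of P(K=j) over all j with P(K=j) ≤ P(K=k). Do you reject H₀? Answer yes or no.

Exact binomial: n=25, k=22, p₀=1/5=0.2000
P(X=j) = C(n,j)·p₀^j·(1−p₀)^(n−j); p = Σ P(X=j) over j with P(X=j) ≤ P(X=22)
p-value (two-sided) = 0.00000
At α=0.1: p < α → reject H₀

reject H₀: yes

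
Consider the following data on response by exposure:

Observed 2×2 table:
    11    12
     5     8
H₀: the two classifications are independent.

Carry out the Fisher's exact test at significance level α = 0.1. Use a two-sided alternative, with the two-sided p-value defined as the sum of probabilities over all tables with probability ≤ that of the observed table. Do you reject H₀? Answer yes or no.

Margins: r₁=23, r₂=13, c₁=16, c₂=20, n=36
p_obs = C(23,11)·C(13,5)/C(36,16); sum pmf over tables with pmf ≤ p_obs
p-value (two-sided) = 0.73136
At α=0.1: p ≥ α → fail to reject H₀

reject H₀: no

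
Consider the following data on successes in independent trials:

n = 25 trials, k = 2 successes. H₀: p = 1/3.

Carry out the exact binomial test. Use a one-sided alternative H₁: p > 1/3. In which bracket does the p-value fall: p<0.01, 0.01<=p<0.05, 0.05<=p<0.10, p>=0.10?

p-value bracket: p>=0.10

Exact binomial: n=25, k=2, p₀=1/3=0.3333
P(X≥2) from Σ C(n,i)·p₀^i·(1−p₀)^(n−i)
p-value (one-sided, H₁ greater) = 0.99947
→ bracket: p>=0.10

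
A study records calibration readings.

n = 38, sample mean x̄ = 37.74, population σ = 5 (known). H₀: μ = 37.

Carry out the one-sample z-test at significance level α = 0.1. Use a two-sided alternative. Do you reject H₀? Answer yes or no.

reject H₀: no

SE = σ/√n = 5/√38 = 0.8111
z = (x̄−μ₀)/SE = (37.74−37)/0.8111 = 0.9123
p-value (two-sided) = 0.36159
At α=0.1: p ≥ α → fail to reject H₀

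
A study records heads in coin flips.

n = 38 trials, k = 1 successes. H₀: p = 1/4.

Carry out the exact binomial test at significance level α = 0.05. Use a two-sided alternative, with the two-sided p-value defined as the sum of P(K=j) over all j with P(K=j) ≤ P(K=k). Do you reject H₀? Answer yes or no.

reject H₀: yes

Exact binomial: n=38, k=1, p₀=1/4=0.2500
P(X=j) = C(n,j)·p₀^j·(1−p₀)^(n−j); p = Σ P(X=j) over j with P(X=j) ≤ P(X=1)
p-value (two-sided) = 0.00048
At α=0.05: p < α → reject H₀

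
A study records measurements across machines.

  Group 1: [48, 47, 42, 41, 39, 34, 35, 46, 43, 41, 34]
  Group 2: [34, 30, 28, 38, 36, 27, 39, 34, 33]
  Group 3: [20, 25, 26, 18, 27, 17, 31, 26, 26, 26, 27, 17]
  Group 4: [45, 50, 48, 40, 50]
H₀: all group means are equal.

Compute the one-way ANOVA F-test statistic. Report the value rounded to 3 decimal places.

Group means [40.91, 33.22, 23.83, 46.60], grand mean 34.270
SSB = Σnᵢ(x̄ᵢ−x̄)² = 2561.966; SSW = ΣΣ(x−x̄ᵢ)² = 699.331
MSB = 2561.966/3 = 853.9887; MSW = 699.331/33 = 21.1919
F = MSB/MSW = 40.2980
df = (3, 33)

test statistic = 40.298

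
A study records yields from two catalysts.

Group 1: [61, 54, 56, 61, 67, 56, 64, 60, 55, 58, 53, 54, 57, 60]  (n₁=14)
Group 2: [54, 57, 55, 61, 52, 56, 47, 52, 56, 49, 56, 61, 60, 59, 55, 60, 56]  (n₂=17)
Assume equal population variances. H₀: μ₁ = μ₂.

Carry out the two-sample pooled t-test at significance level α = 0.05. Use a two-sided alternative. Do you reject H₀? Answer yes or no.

x̄₁=58.286, s₁=4.084, n₁=14
x̄₂=55.647, s₂=4.015, n₂=17
s_p² = [13·4.084² + 16·4.015²]/29 = 16.3703
SE = √(s_p²·(1/14+1/17)) = 1.4602
t = (58.286−55.647)/1.4602 = 1.8070
df = 29
p-value (two-sided) = 0.08115
At α=0.05: p ≥ α → fail to reject H₀

reject H₀: no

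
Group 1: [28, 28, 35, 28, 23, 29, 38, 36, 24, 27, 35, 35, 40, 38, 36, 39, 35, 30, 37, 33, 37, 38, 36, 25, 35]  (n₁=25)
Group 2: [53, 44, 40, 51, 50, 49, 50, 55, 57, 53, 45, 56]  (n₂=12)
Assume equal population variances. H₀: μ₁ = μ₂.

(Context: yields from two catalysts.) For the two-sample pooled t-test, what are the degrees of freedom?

degrees of freedom = 35

df = n₁ + n₂ − 2 = 25 + 12 − 2 = 35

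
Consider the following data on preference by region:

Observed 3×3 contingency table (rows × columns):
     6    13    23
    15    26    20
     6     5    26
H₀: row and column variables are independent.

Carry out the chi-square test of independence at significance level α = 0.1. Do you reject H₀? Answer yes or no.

Row totals [42, 61, 37], col totals [27, 44, 69], n=140
χ² = (6−8.10)²/8.10 + (13−13.20)²/13.20 + (23−20.70)²/20.70 + (15−11.76)²/11.76 + (26−19.17)²/19.17 + (20−30.06)²/30.06 + (6−7.14)²/7.14 + (5−11.63)²/11.63 + (26−18.24)²/18.24 = 14.7594
df = 4
p-value (upper-tail) = 0.00523
At α=0.1: p < α → reject H₀

reject H₀: yes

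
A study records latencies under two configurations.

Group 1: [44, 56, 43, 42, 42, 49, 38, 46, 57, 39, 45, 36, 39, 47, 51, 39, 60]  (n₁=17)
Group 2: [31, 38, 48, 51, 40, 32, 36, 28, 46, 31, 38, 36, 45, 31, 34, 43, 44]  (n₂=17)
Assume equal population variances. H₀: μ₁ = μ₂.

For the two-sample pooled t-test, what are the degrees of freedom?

degrees of freedom = 32

df = n₁ + n₂ − 2 = 17 + 17 − 2 = 32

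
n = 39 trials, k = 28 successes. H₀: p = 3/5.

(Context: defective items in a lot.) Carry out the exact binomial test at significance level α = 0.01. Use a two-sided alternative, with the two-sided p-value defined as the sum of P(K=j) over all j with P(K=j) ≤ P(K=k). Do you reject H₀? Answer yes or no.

Exact binomial: n=39, k=28, p₀=3/5=0.6000
P(X=j) = C(n,j)·p₀^j·(1−p₀)^(n−j); p = Σ P(X=j) over j with P(X=j) ≤ P(X=28)
p-value (two-sided) = 0.14410
At α=0.01: p ≥ α → fail to reject H₀

reject H₀: no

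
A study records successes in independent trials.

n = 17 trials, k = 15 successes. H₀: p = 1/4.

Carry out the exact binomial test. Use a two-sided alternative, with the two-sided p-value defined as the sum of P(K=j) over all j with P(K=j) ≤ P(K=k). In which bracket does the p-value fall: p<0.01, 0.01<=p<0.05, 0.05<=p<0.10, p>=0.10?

Exact binomial: n=17, k=15, p₀=1/4=0.2500
P(X=j) = C(n,j)·p₀^j·(1−p₀)^(n−j); p = Σ P(X=j) over j with P(X=j) ≤ P(X=15)
p-value (two-sided) = 0.00000
→ bracket: p<0.01

p-value bracket: p<0.01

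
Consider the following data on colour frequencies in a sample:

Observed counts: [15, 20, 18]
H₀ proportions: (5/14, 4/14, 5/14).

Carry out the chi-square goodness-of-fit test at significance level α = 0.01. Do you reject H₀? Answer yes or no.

n = 53; E_i = n·p_i = [18.93, 15.14, 18.93]
χ² = (15−18.93)²/18.93 + (20−15.14)²/15.14 + (18−18.93)²/18.93 = 2.4189
df = 2
p-value (upper-tail) = 0.29837
At α=0.01: p ≥ α → fail to reject H₀

reject H₀: no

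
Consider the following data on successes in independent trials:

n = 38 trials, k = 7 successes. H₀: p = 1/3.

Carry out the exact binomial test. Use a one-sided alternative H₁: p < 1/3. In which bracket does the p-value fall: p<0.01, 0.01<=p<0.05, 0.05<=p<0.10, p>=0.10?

Exact binomial: n=38, k=7, p₀=1/3=0.3333
P(X≤7) from Σ C(n,i)·p₀^i·(1−p₀)^(n−i)
p-value (one-sided, H₁ less) = 0.03323
→ bracket: 0.01<=p<0.05

p-value bracket: 0.01<=p<0.05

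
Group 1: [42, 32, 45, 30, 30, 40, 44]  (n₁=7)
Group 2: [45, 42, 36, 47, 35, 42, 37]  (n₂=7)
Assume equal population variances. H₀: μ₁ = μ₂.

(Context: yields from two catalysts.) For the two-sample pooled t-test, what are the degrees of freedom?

df = n₁ + n₂ − 2 = 7 + 7 − 2 = 12

degrees of freedom = 12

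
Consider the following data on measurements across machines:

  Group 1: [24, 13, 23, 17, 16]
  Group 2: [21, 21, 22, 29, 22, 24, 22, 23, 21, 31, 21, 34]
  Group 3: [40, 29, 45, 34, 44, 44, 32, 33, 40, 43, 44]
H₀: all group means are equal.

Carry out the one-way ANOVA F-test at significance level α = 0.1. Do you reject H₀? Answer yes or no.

Group means [18.60, 24.25, 38.91], grand mean 29.000
SSB = Σnᵢ(x̄ᵢ−x̄)² = 1891.641; SSW = ΣΣ(x−x̄ᵢ)² = 650.359
MSB = 1891.641/2 = 945.8205; MSW = 650.359/25 = 26.0144
F = MSB/MSW = 36.3576
df = (2, 25)
p-value (upper-tail) = 0.00000
At α=0.1: p < α → reject H₀

reject H₀: yes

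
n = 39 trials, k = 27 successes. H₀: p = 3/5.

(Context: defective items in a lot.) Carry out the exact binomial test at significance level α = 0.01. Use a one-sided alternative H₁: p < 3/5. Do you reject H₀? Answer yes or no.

reject H₀: no

Exact binomial: n=39, k=27, p₀=3/5=0.6000
P(X≤27) from Σ C(n,i)·p₀^i·(1−p₀)^(n−i)
p-value (one-sided, H₁ less) = 0.91178
At α=0.01: p ≥ α → fail to reject H₀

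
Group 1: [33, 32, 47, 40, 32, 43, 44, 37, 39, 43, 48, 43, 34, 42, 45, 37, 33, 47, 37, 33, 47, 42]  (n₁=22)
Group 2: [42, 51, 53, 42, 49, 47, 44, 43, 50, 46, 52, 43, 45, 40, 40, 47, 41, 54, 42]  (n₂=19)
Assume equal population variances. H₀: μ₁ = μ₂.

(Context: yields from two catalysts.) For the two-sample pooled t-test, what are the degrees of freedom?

degrees of freedom = 39

df = n₁ + n₂ − 2 = 22 + 19 − 2 = 39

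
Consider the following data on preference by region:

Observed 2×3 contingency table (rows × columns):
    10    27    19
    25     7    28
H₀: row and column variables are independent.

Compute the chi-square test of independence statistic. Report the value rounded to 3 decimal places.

test statistic = 19.802

Row totals [56, 60], col totals [35, 34, 47], n=116
χ² = (10−16.90)²/16.90 + (27−16.41)²/16.41 + (19−22.69)²/22.69 + (25−18.10)²/18.10 + (7−17.59)²/17.59 + (28−24.31)²/24.31 = 19.8023
df = 2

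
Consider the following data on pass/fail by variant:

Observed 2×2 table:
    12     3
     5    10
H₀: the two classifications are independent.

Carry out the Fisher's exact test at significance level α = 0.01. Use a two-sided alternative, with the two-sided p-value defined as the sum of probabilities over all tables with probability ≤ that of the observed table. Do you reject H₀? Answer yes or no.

Margins: r₁=15, r₂=15, c₁=17, c₂=13, n=30
p_obs = C(15,12)·C(15,5)/C(30,17); sum pmf over tables with pmf ≤ p_obs
p-value (two-sided) = 0.02533
At α=0.01: p ≥ α → fail to reject H₀

reject H₀: no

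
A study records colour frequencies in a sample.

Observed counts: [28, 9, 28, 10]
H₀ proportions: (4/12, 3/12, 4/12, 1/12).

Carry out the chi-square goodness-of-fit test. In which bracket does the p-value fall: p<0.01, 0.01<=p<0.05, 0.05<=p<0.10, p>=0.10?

n = 75; E_i = n·p_i = [25.00, 18.75, 25.00, 6.25]
χ² = (28−25.00)²/25.00 + (9−18.75)²/18.75 + (28−25.00)²/25.00 + (10−6.25)²/6.25 = 8.0400
df = 3
p-value (upper-tail) = 0.04519
→ bracket: 0.01<=p<0.05

p-value bracket: 0.01<=p<0.05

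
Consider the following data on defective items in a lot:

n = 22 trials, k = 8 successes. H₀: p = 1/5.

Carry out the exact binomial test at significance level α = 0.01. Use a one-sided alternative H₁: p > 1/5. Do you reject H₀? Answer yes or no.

reject H₀: no

Exact binomial: n=22, k=8, p₀=1/5=0.2000
P(X≥8) from Σ C(n,i)·p₀^i·(1−p₀)^(n−i)
p-value (one-sided, H₁ greater) = 0.05614
At α=0.01: p ≥ α → fail to reject H₀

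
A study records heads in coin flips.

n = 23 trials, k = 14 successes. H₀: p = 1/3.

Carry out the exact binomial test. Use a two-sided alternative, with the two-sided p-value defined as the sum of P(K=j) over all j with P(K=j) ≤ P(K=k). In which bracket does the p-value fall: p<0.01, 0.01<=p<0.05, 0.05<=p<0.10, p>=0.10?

p-value bracket: p<0.01

Exact binomial: n=23, k=14, p₀=1/3=0.3333
P(X=j) = C(n,j)·p₀^j·(1−p₀)^(n−j); p = Σ P(X=j) over j with P(X=j) ≤ P(X=14)
p-value (two-sided) = 0.00731
→ bracket: p<0.01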